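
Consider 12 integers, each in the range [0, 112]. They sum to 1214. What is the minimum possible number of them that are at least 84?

Each value short of 84 is at most 83, costing at least 112 − 83 = 29 against the maximum total of 1344.
We can afford to lose at most 1344 − 1214 = 130, so at most ⌊130/29⌋ = 4 fall short, and at least 8 are ≥ 84.
Exactly 8 works: 8 values at 112 and 4 at 83 total 1228; lower one of the high values by 14 (still ≥ 84) to hit 1214.

8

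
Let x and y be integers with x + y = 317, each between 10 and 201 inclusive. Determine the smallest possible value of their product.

xy = x(317 − x) is concave in x, so over [116, 201] it is minimized at an endpoint.
The extreme feasible split is x = 116, y = 201, giving xy = 23316.

23316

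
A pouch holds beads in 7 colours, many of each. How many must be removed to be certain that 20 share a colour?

134

You could draw 19 of every colour without reaching 20 of any — 133 in all.
One more forces 20 of some colour, so 133 + 1 = 134.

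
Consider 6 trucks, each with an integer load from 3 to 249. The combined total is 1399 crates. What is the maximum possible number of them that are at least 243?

With k values at 243 or above and the rest at least 3, the sum is at least 18 + 240k.
Since the sum is 1399, we need 240k ≤ 1381, i.e. k ≤ 5.
k = 5 is achieved by 5 values at 243 and 1 at 3, total 1218; add 181 to one value (staying below 243) to reach 1399.

5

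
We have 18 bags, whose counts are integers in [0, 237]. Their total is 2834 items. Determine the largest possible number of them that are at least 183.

15

If k of the values are ≥ 183, the total is ≥ 183k + 0(18 − k).
Setting 183k + 0(18 − k) ≤ 2834 gives 183k ≤ 2834, so k ≤ 15.
k = 15 is achieved by 15 values at 183 and 3 at 0, total 2745; add 89 to one value (staying below 183) to reach 2834.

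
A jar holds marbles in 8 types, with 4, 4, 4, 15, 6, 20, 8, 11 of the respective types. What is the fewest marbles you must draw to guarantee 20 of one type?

72

In the worst case you take as many as possible of each type without reaching 20: 4 + 4 + 4 + 15 + 6 + 19 + 8 + 11 = 71.
The next one must give 20 of some type, so 71 + 1 = 72.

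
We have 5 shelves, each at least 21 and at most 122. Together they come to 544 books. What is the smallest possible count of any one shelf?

56

To make one shelf as small as possible, make the other 4 as large as possible.
The other 4 contribute at most 4 × 122 = 488, leaving at least 544 − 488 = 56.
Since 56 ≥ 21, this is achievable: one at 56 and 4 at 122.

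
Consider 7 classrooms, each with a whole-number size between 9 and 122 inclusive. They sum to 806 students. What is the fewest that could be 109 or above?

Suppose at most 7 − j of them reach 109; then j values are ≤ 108 and the rest ≤ 122.
The total is then ≤ 108·j + 122·(7 − j) = 854 − 14j. For this to be ≥ 806 we need j ≤ 3, so at least 7 − 3 = 4 must reach 109.
Exactly 4 works: 4 values at 122 and 3 at 108 total 812; lower one of the high values by 6 (still ≥ 109) to hit 806.

4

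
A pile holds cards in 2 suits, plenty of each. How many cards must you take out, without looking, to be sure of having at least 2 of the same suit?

3

In the worst case you draw 1 of each of the 2 suits: 2 × 1 = 2.
One more forces 2 of some suit, so 2 + 1 = 3.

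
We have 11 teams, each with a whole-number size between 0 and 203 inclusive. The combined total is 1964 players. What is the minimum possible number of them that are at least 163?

Each value short of 163 is at most 162, costing at least 203 − 162 = 41 against the maximum total of 2233.
We can afford to lose at most 2233 − 1964 = 269, so at most ⌊269/41⌋ = 6 fall short, and at least 5 are ≥ 163.
Exactly 5 works: 5 values at 203 and 6 at 162 total 1987; lower one of the high values by 23 (still ≥ 163) to hit 1964.

5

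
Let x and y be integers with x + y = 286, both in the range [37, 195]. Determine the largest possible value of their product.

xy = x(286 − x) is maximized when x is as near 286/2 as the bounds allow.
Taking x = 143 and y = 143 (both in [37, 195]) gives xy = 20449.

20449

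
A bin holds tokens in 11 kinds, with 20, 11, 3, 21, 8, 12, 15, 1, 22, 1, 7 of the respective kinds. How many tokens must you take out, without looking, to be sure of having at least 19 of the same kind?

In the worst case you take as many as possible of each kind without reaching 19: 18 + 11 + 3 + 18 + 8 + 12 + 15 + 1 + 18 + 1 + 7 = 112.
The next one must give 19 of some kind, so 112 + 1 = 113.

113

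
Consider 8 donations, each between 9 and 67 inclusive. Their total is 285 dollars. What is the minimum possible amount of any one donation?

Minimizing one value means maximizing the remaining 7.
The other 7 can take up 7 × 67 = 469 ≥ 285 − 9, so one donation can sit at its floor of 9.
Achievable: one at 9 and the other 7 totalling 276, which fits since 7 × 9 ≤ 276 ≤ 7 × 67.

9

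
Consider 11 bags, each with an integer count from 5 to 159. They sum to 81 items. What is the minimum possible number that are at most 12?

Let j be the number exceeding 12. Then the total is ≥ 13·j + 5·(11 − j) = 55 + 8j.
So 8j ≤ 26 and j ≤ 3; hence at least 11 − 3 = 8 are ≤ 12.
Exactly 8 works: 8 values at 5 and 3 at 13 total 79; raise one of the low values by 2 (still ≤ 12) to hit 81.

8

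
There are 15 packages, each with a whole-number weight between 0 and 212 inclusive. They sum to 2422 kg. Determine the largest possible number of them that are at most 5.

Each value at 5 or below falls at least 212 − 5 = 207 short of the ceiling 212.
The ceiling total is 15 × 212 = 3180, and we need 2422, so at most ⌊(3180 − 2422)/207⌋ = 3 can be that low.
k = 3 is achieved by 3 values at 5 and 12 at 212, total 2559; lower one of the 212's by 137 (still > 5) to reach 2422.

3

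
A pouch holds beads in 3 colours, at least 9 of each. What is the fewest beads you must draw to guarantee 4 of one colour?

10

In the worst case you draw 3 of each of the 3 colours: 3 × 3 = 9.
One more forces 4 of some colour, so 9 + 1 = 10.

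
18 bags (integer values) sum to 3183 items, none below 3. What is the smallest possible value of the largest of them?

The 18 values sum to 3183, so their maximum is at least ⌈3183/18⌉ = 177.
Achievable: 15 of them at 177 and 3 at 176 total 3183.

177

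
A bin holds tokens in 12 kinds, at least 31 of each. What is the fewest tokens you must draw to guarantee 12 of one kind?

You could draw 11 of every kind without reaching 12 of any — 132 in all.
One more forces 12 of some kind, so 132 + 1 = 133.

133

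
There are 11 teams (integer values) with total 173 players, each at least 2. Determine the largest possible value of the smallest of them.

The 11 values sum to 173, so their minimum is at most ⌊173/11⌋ = 15.
Achievable: 3 of them at 15 and 8 at 16 total 173.

15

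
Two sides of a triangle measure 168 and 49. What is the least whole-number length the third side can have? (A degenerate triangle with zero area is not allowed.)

The third side must exceed |168 − 49| = 119.
The smallest integer above 119 is 120.

120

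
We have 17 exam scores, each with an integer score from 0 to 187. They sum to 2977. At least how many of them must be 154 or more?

12

If only k of them are at least 154, the other 17 − k are at most 153, so the total is at most k·187 + (17 − k)·153.
This must reach 2977, so k·187 + (17 − k)·153 ≥ 2977, giving k ≥ 12.
Exactly 12 works: 12 values at 187 and 5 at 153 total 3009; lower one of the high values by 32 (still ≥ 154) to hit 2977.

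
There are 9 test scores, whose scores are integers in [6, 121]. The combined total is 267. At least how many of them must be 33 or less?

2

If only k of them are at most 33, the other 9 − k are at least 34, so the total is at least (9 − k)·34 + k·6.
This is ≤ 267, so (9 − k)·34 + 6k ≤ 267, which gives k ≥ 2.
Exactly 2 works: 2 values at 6 and 7 at 34 total 250; raise one of the low values by 17 (still ≤ 33) to hit 267.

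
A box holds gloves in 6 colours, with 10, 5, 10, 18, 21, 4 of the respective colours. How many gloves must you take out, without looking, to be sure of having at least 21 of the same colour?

68

In the worst case you take as many as possible of each colour without reaching 21: 10 + 5 + 10 + 18 + 20 + 4 = 67.
The next one must give 21 of some colour, so 67 + 1 = 68.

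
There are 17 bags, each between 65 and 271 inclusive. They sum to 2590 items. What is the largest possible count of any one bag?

Maximizing one value means minimizing the remaining 16.
The other 16 contribute at least 16 × 65 = 1040, leaving at most 2590 − 1040 = 1550.
But each bag is capped at 271, so the maximum is 271.
Achievable: one at 271 and the other 16 totalling 2319, which fits since 16 × 65 ≤ 2319 ≤ 16 × 271.

271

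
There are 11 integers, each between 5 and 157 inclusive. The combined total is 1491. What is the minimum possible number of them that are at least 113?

6

Each value short of 113 is at most 112, costing at least 157 − 112 = 45 against the maximum total of 1727.
We can afford to lose at most 1727 − 1491 = 236, so at most ⌊236/45⌋ = 5 fall short, and at least 6 are ≥ 113.
Exactly 6 works: 6 values at 157 and 5 at 112 total 1502; lower one of the high values by 11 (still ≥ 113) to hit 1491.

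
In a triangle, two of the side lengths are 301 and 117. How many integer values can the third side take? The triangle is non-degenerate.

The triangle inequality gives |301 − 117| < c < 301 + 117, i.e. 184 < c < 418.
So c can be any integer from 185 to 417: 233 values.

233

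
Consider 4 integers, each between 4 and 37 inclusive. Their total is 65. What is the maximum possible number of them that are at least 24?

2

Suppose k of them are at least 24. Those contribute at least 24 each and the other 4 − k at least 4 each.
So the total is at least 24k + 4(4 − k) = 16 + 20k. This must be ≤ 65, giving k ≤ 2.
k = 2 is achieved by 2 values at 24 and 2 at 4, total 56; add 9 to one value (staying below 24) to reach 65.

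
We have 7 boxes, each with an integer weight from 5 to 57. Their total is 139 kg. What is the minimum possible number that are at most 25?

3

Each value above 25 is at least 26, contributing at least 26 − 5 = 21 above the floor 5.
The sum exceeds the floor total 35 by 104, so at most ⌊104/21⌋ = 4 exceed 25, and at least 3 are ≤ 25.
Exactly 3 works: 3 values at 5 and 4 at 26 total 119; raise one of the low values by 20 (still ≤ 25) to hit 139.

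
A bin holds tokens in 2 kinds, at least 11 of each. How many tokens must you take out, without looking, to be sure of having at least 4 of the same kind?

7

In the worst case you draw 3 of each of the 2 kinds: 2 × 3 = 6.
One more forces 4 of some kind, so 6 + 1 = 7.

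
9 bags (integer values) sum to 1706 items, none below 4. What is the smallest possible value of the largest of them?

190

The 9 values sum to 1706, so their maximum is at least ⌈1706/9⌉ = 190.
Taking 4 copies of 189 and 5 copies of 190 gives exactly 1706, so 190 is attained.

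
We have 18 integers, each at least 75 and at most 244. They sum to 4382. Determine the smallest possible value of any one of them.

234

Minimizing one value means maximizing the remaining 17.
The other 17 contribute at most 17 × 244 = 4148, leaving at least 4382 − 4148 = 234.
Since 234 ≥ 75, this is achievable: one at 234 and 17 at 244.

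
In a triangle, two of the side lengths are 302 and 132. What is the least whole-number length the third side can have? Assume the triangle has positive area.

171

The third side must exceed |302 − 132| = 170.
The smallest integer above 170 is 171.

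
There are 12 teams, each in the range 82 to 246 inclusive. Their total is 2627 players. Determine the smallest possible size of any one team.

To make one team as small as possible, make the other 11 as large as possible.
The other 11 can take up 11 × 246 = 2706 ≥ 2627 − 82, so one team can sit at its floor of 82.
Achievable: one at 82 and the other 11 totalling 2545, which fits since 11 × 82 ≤ 2545 ≤ 11 × 246.

82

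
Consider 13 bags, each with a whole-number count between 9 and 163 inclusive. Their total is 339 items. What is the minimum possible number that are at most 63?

If only k of them are at most 63, the other 13 − k are at least 64, so the total is at least (13 − k)·64 + k·9.
This is ≤ 339, so (13 − k)·64 + 9k ≤ 339, which gives k ≥ 9.
Exactly 9 works: 9 values at 9 and 4 at 64 total 337; raise one of the low values by 2 (still ≤ 63) to hit 339.

9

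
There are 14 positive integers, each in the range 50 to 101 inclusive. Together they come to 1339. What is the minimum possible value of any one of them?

Minimizing one value means maximizing the remaining 13.
The other 13 can take up 13 × 101 = 1313 ≥ 1339 − 50, so one integer can sit at its floor of 50.
Achievable: one at 50 and the other 13 totalling 1289, which fits since 13 × 50 ≤ 1289 ≤ 13 × 101.

50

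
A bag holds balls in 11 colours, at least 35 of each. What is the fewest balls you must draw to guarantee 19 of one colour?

In the worst case you draw 18 of each of the 11 colours: 11 × 18 = 198.
One more forces 19 of some colour, so 198 + 1 = 199.

199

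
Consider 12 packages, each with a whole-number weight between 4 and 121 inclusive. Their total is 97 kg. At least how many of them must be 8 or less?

Each value above 8 is at least 9, contributing at least 9 − 4 = 5 above the floor 4.
The sum exceeds the floor total 48 by 49, so at most ⌊49/5⌋ = 9 exceed 8, and at least 3 are ≤ 8.
Exactly 3 works: 3 values at 4 and 9 at 9 total 93; raise one of the low values by 4 (still ≤ 8) to hit 97.

3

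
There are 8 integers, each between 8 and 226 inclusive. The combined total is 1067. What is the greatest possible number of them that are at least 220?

4

If k of the values are ≥ 220, the total is ≥ 220k + 8(8 − k).
Setting 220k + 8(8 − k) ≤ 1067 gives 212k ≤ 1003, so k ≤ 4.
k = 4 is achieved by 4 values at 220 and 4 at 8, total 912; add 155 to one value (staying below 220) to reach 1067.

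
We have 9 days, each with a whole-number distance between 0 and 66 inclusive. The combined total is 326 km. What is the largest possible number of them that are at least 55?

Suppose k of them are at least 55. Those contribute at least 55 each and the other 9 − k at least 0 each.
So the total is at least 55k + 0(9 − k) = 0 + 55k. This must be ≤ 326, giving k ≤ 5.
k = 5 is achieved by 5 values at 55 and 4 at 0, total 275; add 51 to one value (staying below 55) to reach 326.

5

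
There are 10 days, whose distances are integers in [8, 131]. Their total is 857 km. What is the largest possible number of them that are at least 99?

With k values at 99 or above and the rest at least 8, the sum is at least 80 + 91k.
Since the sum is 857, we need 91k ≤ 777, i.e. k ≤ 8.
k = 8 is achieved by 8 values at 99 and 2 at 8, total 808; add 49 to one value (staying below 99) to reach 857.

8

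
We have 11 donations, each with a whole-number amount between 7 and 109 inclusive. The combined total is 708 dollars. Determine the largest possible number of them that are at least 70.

10

If k of the values are ≥ 70, the total is ≥ 70k + 7(11 − k).
Setting 70k + 7(11 − k) ≤ 708 gives 63k ≤ 631, so k ≤ 10.
k = 10 is achieved by 10 values at 70 and 1 at 7, total 707; add 1 to one value (staying below 70) to reach 708.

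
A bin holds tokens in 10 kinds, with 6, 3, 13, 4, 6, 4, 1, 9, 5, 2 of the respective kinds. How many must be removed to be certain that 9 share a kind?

48

In the worst case you take as many as possible of each kind without reaching 9: 6 + 3 + 8 + 4 + 6 + 4 + 1 + 8 + 5 + 2 = 47.
The next one must give 9 of some kind, so 47 + 1 = 48.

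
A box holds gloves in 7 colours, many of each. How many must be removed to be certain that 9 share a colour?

57

In the worst case you draw 8 of each of the 7 colours: 7 × 8 = 56.
One more forces 9 of some colour, so 56 + 1 = 57.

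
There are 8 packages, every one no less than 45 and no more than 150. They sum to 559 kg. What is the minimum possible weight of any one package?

To make one package as small as possible, make the other 7 as large as possible.
The other 7 can take up 7 × 150 = 1050 ≥ 559 − 45, so one package can sit at its floor of 45.
Achievable: one at 45 and the other 7 totalling 514, which fits since 7 × 45 ≤ 514 ≤ 7 × 150.

45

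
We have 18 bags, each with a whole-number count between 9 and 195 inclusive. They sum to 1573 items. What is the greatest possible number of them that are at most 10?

10

Each value at 10 or below falls at least 195 − 10 = 185 short of the ceiling 195.
The ceiling total is 18 × 195 = 3510, and we need 1573, so at most ⌊(3510 − 1573)/185⌋ = 10 can be that low.
k = 10 is achieved by 10 values at 10 and 8 at 195, total 1660; lower one of the 195's by 87 (still > 10) to reach 1573.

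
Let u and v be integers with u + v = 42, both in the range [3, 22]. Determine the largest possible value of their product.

uv = u(42 − u) is maximized when u is as near 42/2 as the bounds allow.
Taking u = 21 and v = 21 (both in [3, 22]) gives uv = 441.

441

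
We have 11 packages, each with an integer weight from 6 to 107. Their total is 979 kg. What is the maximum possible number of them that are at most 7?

1

Suppose k of them are at most 7. Those contribute at most 7 each and the rest at most 107 each.
So the total is at most 7k + 107(11 − k) = 1177 − 100k. This must still be ≥ 979, so k ≤ 1.
k = 1 is achieved by 1 value at 7 and 10 at 107, total 1077; lower one of the 107's by 98 (still > 7) to reach 979.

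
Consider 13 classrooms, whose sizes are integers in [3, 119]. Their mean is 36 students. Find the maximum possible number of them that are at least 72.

6

The total is 13 × 36 = 468.
Suppose k of them are at least 72. Those contribute at least 72 each and the other 13 − k at least 3 each.
So the total is at least 72k + 3(13 − k) = 39 + 69k. This must be ≤ 468, giving k ≤ 6.
k = 6 is achieved by 6 values at 72 and 7 at 3, total 453; add 15 to one value (staying below 72) to reach 468.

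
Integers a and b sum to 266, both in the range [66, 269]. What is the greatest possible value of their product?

With a + b fixed, ab peaks when the two are closest together.
Taking a = 133 and b = 133 (both in [66, 269]) gives ab = 17689.

17689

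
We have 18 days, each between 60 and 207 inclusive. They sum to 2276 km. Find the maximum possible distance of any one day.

Maximizing one value means minimizing the remaining 17.
The other 17 contribute at least 17 × 60 = 1020, leaving at most 2276 − 1020 = 1256.
But each day is capped at 207, so the maximum is 207.
Achievable: one at 207 and the other 17 totalling 2069, which fits since 17 × 60 ≤ 2069 ≤ 17 × 207.

207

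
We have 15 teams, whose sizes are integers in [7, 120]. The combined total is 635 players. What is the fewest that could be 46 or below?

2

Let j be the number exceeding 46. Then the total is ≥ 47·j + 7·(15 − j) = 105 + 40j.
So 40j ≤ 530 and j ≤ 13; hence at least 15 − 13 = 2 are ≤ 46.
Exactly 2 works: 2 values at 7 and 13 at 47 total 625; raise one of the low values by 10 (still ≤ 46) to hit 635.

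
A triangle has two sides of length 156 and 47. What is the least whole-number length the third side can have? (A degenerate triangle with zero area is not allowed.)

110

The third side must exceed |156 − 47| = 109.
The smallest integer above 109 is 110.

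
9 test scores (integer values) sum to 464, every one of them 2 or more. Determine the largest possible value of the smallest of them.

The average is 464/9 < 52, so some value is ≤ 51.
Equality holds with 4 values of 51 and 5 values of 52.

51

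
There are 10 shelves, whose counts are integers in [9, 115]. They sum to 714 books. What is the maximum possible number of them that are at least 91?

7

With k values at 91 or above and the rest at least 9, the sum is at least 90 + 82k.
Since the sum is 714, we need 82k ≤ 624, i.e. k ≤ 7.
k = 7 is achieved by 7 values at 91 and 3 at 9, total 664; add 50 to one value (staying below 91) to reach 714.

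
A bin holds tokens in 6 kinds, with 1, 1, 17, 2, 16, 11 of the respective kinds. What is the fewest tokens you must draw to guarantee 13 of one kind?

40

In the worst case you take as many as possible of each kind without reaching 13: 1 + 1 + 12 + 2 + 12 + 11 = 39.
The next one must give 13 of some kind, so 39 + 1 = 40.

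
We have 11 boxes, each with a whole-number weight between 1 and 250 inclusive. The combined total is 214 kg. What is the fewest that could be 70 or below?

9

If only k of them are at most 70, the other 11 − k are at least 71, so the total is at least (11 − k)·71 + k·1.
This is ≤ 214, so (11 − k)·71 + 1k ≤ 214, which gives k ≥ 9.
Exactly 9 works: 9 values at 1 and 2 at 71 total 151; raise one of the low values by 63 (still ≤ 70) to hit 214.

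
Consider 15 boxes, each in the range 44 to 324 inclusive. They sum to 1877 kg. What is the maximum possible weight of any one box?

Maximizing one value means minimizing the remaining 14.
The other 14 contribute at least 14 × 44 = 616, leaving at most 1877 − 616 = 1261.
But each box is capped at 324, so the maximum is 324.
Achievable: one at 324 and the other 14 totalling 1553, which fits since 14 × 44 ≤ 1553 ≤ 14 × 324.

324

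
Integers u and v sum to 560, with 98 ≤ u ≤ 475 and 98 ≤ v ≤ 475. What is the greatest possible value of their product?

78400

uv = u(560 − u) is maximized when u is as near 560/2 as the bounds allow.
Taking u = 280 and v = 280 (both in [98, 475]) gives uv = 78400.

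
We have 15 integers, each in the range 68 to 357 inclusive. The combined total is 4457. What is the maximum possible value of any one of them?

357

Maximizing one value means minimizing the remaining 14.
The other 14 contribute at least 14 × 68 = 952, leaving at most 4457 − 952 = 3505.
But each integer is capped at 357, so the maximum is 357.
Achievable: one at 357 and the other 14 totalling 4100, which fits since 14 × 68 ≤ 4100 ≤ 14 × 357.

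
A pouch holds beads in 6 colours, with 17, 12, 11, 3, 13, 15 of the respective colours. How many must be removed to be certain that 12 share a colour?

59

In the worst case you take as many as possible of each colour without reaching 12: 11 + 11 + 11 + 3 + 11 + 11 = 58.
The next one must give 12 of some colour, so 58 + 1 = 59.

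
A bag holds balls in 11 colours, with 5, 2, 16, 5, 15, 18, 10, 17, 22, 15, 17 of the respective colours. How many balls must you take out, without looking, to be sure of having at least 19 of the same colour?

In the worst case you take as many as possible of each colour without reaching 19: 5 + 2 + 16 + 5 + 15 + 18 + 10 + 17 + 18 + 15 + 17 = 138.
The next one must give 19 of some colour, so 138 + 1 = 139.

139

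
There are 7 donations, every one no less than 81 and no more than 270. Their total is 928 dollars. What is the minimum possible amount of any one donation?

81

Minimizing one value means maximizing the remaining 6.
The other 6 can take up 6 × 270 = 1620 ≥ 928 − 81, so one donation can sit at its floor of 81.
Achievable: one at 81 and the other 6 totalling 847, which fits since 6 × 81 ≤ 847 ≤ 6 × 270.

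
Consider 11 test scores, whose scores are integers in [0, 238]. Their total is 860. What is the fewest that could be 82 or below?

If only k of them are at most 82, the other 11 − k are at least 83, so the total is at least (11 − k)·83 + k·0.
This is ≤ 860, so (11 − k)·83 + 0k ≤ 860, which gives k ≥ 1.
Exactly 1 works: 1 value at 0 and 10 at 83 total 830; raise one of the low values by 30 (still ≤ 82) to hit 860.

1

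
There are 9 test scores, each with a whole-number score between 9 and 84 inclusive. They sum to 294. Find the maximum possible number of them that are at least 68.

Suppose k of them are at least 68. Those contribute at least 68 each and the other 9 − k at least 9 each.
So the total is at least 68k + 9(9 − k) = 81 + 59k. This must be ≤ 294, giving k ≤ 3.
k = 3 is achieved by 3 values at 68 and 6 at 9, total 258; add 36 to one value (staying below 68) to reach 294.

3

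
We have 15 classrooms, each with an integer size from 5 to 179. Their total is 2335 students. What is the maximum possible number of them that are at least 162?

If k of the values are ≥ 162, the total is ≥ 162k + 5(15 − k).
Setting 162k + 5(15 − k) ≤ 2335 gives 157k ≤ 2260, so k ≤ 14.
k = 14 is achieved by 14 values at 162 and 1 at 5, total 2273; add 62 to one value (staying below 162) to reach 2335.

14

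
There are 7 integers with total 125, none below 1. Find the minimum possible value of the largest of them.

18

Some value must be at least ⌈125/7⌉ = 18, since 7 × 17 = 119 < 125.
Equality holds with 6 values of 18 and 1 value of 17.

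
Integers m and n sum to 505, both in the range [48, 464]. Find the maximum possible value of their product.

With m + n fixed, mn peaks when the two are closest together.
Taking m = 252 and n = 253 (both in [48, 464]) gives mn = 63756.

63756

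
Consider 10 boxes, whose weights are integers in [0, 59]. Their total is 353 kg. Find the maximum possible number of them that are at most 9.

Each value at 9 or below falls at least 59 − 9 = 50 short of the ceiling 59.
The ceiling total is 10 × 59 = 590, and we need 353, so at most ⌊(590 − 353)/50⌋ = 4 can be that low.
k = 4 is achieved by 4 values at 9 and 6 at 59, total 390; lower one of the 59's by 37 (still > 9) to reach 353.

4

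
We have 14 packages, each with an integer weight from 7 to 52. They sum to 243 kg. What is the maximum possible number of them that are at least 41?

4

With k values at 41 or above and the rest at least 7, the sum is at least 98 + 34k.
Since the sum is 243, we need 34k ≤ 145, i.e. k ≤ 4.
k = 4 is achieved by 4 values at 41 and 10 at 7, total 234; add 9 to one value (staying below 41) to reach 243.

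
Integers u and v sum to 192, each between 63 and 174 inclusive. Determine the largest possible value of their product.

With u + v fixed, uv peaks when the two are closest together.
Taking u = 96 and v = 96 (both in [63, 174]) gives uv = 9216.

9216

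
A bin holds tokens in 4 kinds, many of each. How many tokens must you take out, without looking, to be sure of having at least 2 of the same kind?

5

In the worst case you draw 1 of each of the 4 kinds: 4 × 1 = 4.
One more forces 2 of some kind, so 4 + 1 = 5.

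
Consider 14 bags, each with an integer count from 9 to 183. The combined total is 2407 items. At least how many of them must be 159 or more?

If only k of them are at least 159, the other 14 − k are at most 158, so the total is at most k·183 + (14 − k)·158.
This must reach 2407, so k·183 + (14 − k)·158 ≥ 2407, giving k ≥ 8.
Exactly 8 works: 8 values at 183 and 6 at 158 total 2412; lower one of the high values by 5 (still ≥ 159) to hit 2407.

8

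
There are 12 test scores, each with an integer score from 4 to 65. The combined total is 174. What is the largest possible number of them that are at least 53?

Suppose k of them are at least 53. Those contribute at least 53 each and the other 12 − k at least 4 each.
So the total is at least 53k + 4(12 − k) = 48 + 49k. This must be ≤ 174, giving k ≤ 2.
k = 2 is achieved by 2 values at 53 and 10 at 4, total 146; add 28 to one value (staying below 53) to reach 174.

2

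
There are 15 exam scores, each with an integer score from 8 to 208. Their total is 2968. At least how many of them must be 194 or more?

5

Suppose at most 15 − j of them reach 194; then j values are ≤ 193 and the rest ≤ 208.
The total is then ≤ 193·j + 208·(15 − j) = 3120 − 15j. For this to be ≥ 2968 we need j ≤ 10, so at least 15 − 10 = 5 must reach 194.
Exactly 5 works: 5 values at 208 and 10 at 193 total 2970; lower one of the high values by 2 (still ≥ 194) to hit 2968.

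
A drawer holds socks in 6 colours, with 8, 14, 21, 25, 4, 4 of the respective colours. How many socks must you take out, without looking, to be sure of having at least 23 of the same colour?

In the worst case you take as many as possible of each colour without reaching 23: 8 + 14 + 21 + 22 + 4 + 4 = 73.
The next one must give 23 of some colour, so 73 + 1 = 74.

74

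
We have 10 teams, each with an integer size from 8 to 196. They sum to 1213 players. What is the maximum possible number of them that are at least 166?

Suppose k of them are at least 166. Those contribute at least 166 each and the other 10 − k at least 8 each.
So the total is at least 166k + 8(10 − k) = 80 + 158k. This must be ≤ 1213, giving k ≤ 7.
k = 7 is achieved by 7 values at 166 and 3 at 8, total 1186; add 27 to one value (staying below 166) to reach 1213.

7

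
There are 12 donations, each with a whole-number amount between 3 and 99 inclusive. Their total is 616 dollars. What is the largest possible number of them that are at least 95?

6

With k values at 95 or above and the rest at least 3, the sum is at least 36 + 92k.
Since the sum is 616, we need 92k ≤ 580, i.e. k ≤ 6.
k = 6 is achieved by 6 values at 95 and 6 at 3, total 588; add 28 to one value (staying below 95) to reach 616.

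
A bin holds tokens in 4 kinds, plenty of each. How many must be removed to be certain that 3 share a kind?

You could draw 2 of every kind without reaching 3 of any — 8 in all.
One more forces 3 of some kind, so 8 + 1 = 9.

9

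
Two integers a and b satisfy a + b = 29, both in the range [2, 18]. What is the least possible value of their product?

198

For a fixed sum, ab is smallest when a and b are as far apart as possible.
The extreme feasible split is a = 11, b = 18, giving ab = 198.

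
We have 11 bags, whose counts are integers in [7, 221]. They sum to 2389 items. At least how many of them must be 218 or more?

If only k of them are at least 218, the other 11 − k are at most 217, so the total is at most k·221 + (11 − k)·217.
This must reach 2389, so k·221 + (11 − k)·217 ≥ 2389, giving k ≥ 1.
Exactly 1 works: 1 value at 221 and 10 at 217 total 2391; lower one of the high values by 2 (still ≥ 218) to hit 2389.

1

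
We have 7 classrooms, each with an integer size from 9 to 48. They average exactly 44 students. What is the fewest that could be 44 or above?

The total is 7 × 44 = 308.
Suppose at most 7 − j of them reach 44; then j values are ≤ 43 and the rest ≤ 48.
The total is then ≤ 43·j + 48·(7 − j) = 336 − 5j. For this to be ≥ 308 we need j ≤ 5, so at least 7 − 5 = 2 must reach 44.
Exactly 2 works: 2 values at 48 and 5 at 43 total 311; lower one of the high values by 3 (still ≥ 44) to hit 308.

2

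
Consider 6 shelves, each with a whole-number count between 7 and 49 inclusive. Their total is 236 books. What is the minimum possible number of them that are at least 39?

Suppose at most 6 − j of them reach 39; then j values are ≤ 38 and the rest ≤ 49.
The total is then ≤ 38·j + 49·(6 − j) = 294 − 11j. For this to be ≥ 236 we need j ≤ 5, so at least 6 − 5 = 1 must reach 39.
Exactly 1 works: 1 value at 49 and 5 at 38 total 239; lower one of the high values by 3 (still ≥ 39) to hit 236.

1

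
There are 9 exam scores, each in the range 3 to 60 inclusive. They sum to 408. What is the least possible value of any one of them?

To make one score as small as possible, make the other 8 as large as possible.
The other 8 can take up 8 × 60 = 480 ≥ 408 − 3, so one score can sit at its floor of 3.
Achievable: one at 3 and the other 8 totalling 405, which fits since 8 × 3 ≤ 405 ≤ 8 × 60.

3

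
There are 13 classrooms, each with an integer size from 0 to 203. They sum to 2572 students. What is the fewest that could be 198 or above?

Each value short of 198 is at most 197, costing at least 203 − 197 = 6 against the maximum total of 2639.
We can afford to lose at most 2639 − 2572 = 67, so at most ⌊67/6⌋ = 11 fall short, and at least 2 are ≥ 198.
Exactly 2 works: 2 values at 203 and 11 at 197 total 2573; lower one of the high values by 1 (still ≥ 198) to hit 2572.

2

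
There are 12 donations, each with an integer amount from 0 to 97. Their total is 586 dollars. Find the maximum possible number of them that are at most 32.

Each value at 32 or below falls at least 97 − 32 = 65 short of the ceiling 97.
The ceiling total is 12 × 97 = 1164, and we need 586, so at most ⌊(1164 − 586)/65⌋ = 8 can be that low.
k = 8 is achieved by 8 values at 32 and 4 at 97, total 644; lower one of the 97's by 58 (still > 32) to reach 586.

8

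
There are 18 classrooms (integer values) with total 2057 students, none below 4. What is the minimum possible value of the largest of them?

115

The average is 2057/18 > 114, so not all 18 can be 114 or less; the largest is ≥ 115.
Achievable: 5 of them at 115 and 13 at 114 total 2057.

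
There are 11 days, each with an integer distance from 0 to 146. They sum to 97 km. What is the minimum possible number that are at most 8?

If only k of them are at most 8, the other 11 − k are at least 9, so the total is at least (11 − k)·9 + k·0.
This is ≤ 97, so (11 − k)·9 + 0k ≤ 97, which gives k ≥ 1.
Exactly 1 works: 1 value at 0 and 10 at 9 total 90; raise one of the low values by 7 (still ≤ 8) to hit 97.

1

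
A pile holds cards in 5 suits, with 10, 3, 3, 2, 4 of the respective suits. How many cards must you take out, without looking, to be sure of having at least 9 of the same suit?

21

In the worst case you take as many as possible of each suit without reaching 9: 8 + 3 + 3 + 2 + 4 = 20.
The next one must give 9 of some suit, so 20 + 1 = 21.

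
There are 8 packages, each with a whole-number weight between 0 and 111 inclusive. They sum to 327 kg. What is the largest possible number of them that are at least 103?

3

Suppose k of them are at least 103. Those contribute at least 103 each and the other 8 − k at least 0 each.
So the total is at least 103k + 0(8 − k) = 0 + 103k. This must be ≤ 327, giving k ≤ 3.
k = 3 is achieved by 3 values at 103 and 5 at 0, total 309; add 18 to one value (staying below 103) to reach 327.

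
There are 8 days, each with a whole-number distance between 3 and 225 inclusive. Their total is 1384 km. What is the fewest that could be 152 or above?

3

If only k of them are at least 152, the other 8 − k are at most 151, so the total is at most k·225 + (8 − k)·151.
This must reach 1384, so k·225 + (8 − k)·151 ≥ 1384, giving k ≥ 3.
Exactly 3 works: 3 values at 225 and 5 at 151 total 1430; lower one of the high values by 46 (still ≥ 152) to hit 1384.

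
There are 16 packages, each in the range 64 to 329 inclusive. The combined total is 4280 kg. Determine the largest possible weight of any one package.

To make one package as large as possible, make the other 15 as small as possible.
The other 15 contribute at least 15 × 64 = 960, leaving at most 4280 − 960 = 3320.
But each package is capped at 329, so the maximum is 329.
Achievable: one at 329 and the other 15 totalling 3951, which fits since 15 × 64 ≤ 3951 ≤ 15 × 329.

329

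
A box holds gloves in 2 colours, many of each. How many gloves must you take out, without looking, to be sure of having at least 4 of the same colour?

You could draw 3 of every colour without reaching 4 of any — 6 in all.
One more forces 4 of some colour, so 6 + 1 = 7.

7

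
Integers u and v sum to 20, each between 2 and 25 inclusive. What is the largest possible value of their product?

100

For a fixed sum, the product uv is largest when u and v are as close as possible.
Taking u = 10 and v = 10 (both in [2, 25]) gives uv = 100.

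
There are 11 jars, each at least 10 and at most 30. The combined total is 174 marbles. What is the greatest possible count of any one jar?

30

To make one jar as large as possible, make the other 10 as small as possible.
The other 10 contribute at least 10 × 10 = 100, leaving at most 174 − 100 = 74.
But each jar is capped at 30, so the maximum is 30.
Achievable: one at 30 and the other 10 totalling 144, which fits since 10 × 10 ≤ 144 ≤ 10 × 30.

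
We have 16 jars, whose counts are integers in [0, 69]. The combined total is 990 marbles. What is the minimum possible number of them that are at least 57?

8

If only k of them are at least 57, the other 16 − k are at most 56, so the total is at most k·69 + (16 − k)·56.
This must reach 990, so k·69 + (16 − k)·56 ≥ 990, giving k ≥ 8.
Exactly 8 works: 8 values at 69 and 8 at 56 total 1000; lower one of the high values by 10 (still ≥ 57) to hit 990.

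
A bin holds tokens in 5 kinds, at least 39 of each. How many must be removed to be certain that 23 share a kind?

In the worst case you draw 22 of each of the 5 kinds: 5 × 22 = 110.
One more forces 23 of some kind, so 110 + 1 = 111.

111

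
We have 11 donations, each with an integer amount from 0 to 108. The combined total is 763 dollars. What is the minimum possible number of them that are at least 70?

1

Suppose at most 11 − j of them reach 70; then j values are ≤ 69 and the rest ≤ 108.
The total is then ≤ 69·j + 108·(11 − j) = 1188 − 39j. For this to be ≥ 763 we need j ≤ 10, so at least 11 − 10 = 1 must reach 70.
Exactly 1 works: 1 value at 108 and 10 at 69 total 798; lower one of the high values by 35 (still ≥ 70) to hit 763.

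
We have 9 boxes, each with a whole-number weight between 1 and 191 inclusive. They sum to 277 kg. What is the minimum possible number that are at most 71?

6

If only k of them are at most 71, the other 9 − k are at least 72, so the total is at least (9 − k)·72 + k·1.
This is ≤ 277, so (9 − k)·72 + 1k ≤ 277, which gives k ≥ 6.
Exactly 6 works: 6 values at 1 and 3 at 72 total 222; raise one of the low values by 55 (still ≤ 71) to hit 277.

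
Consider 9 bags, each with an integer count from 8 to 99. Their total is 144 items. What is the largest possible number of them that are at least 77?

If k of the values are ≥ 77, the total is ≥ 77k + 8(9 − k).
Setting 77k + 8(9 − k) ≤ 144 gives 69k ≤ 72, so k ≤ 1.
k = 1 is achieved by 1 value at 77 and 8 at 8, total 141; add 3 to one value (staying below 77) to reach 144.

1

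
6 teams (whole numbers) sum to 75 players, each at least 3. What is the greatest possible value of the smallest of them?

12

The average is 75/6 < 13, so some value is ≤ 12.
Achievable: 3 of them at 12 and 3 at 13 total 75.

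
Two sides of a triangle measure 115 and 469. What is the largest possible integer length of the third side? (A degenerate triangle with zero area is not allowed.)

583

The third side must be less than 115 + 469 = 584.
The largest integer below 584 is 583.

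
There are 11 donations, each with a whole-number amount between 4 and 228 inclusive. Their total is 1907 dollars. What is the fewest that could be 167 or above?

2

If only k of them are at least 167, the other 11 − k are at most 166, so the total is at most k·228 + (11 − k)·166.
This must reach 1907, so k·228 + (11 − k)·166 ≥ 1907, giving k ≥ 2.
Exactly 2 works: 2 values at 228 and 9 at 166 total 1950; lower one of the high values by 43 (still ≥ 167) to hit 1907.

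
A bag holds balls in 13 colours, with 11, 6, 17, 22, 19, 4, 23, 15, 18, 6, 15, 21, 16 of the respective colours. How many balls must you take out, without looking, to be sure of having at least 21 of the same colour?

In the worst case you take as many as possible of each colour without reaching 21: 11 + 6 + 17 + 20 + 19 + 4 + 20 + 15 + 18 + 6 + 15 + 20 + 16 = 187.
The next one must give 21 of some colour, so 187 + 1 = 188.

188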